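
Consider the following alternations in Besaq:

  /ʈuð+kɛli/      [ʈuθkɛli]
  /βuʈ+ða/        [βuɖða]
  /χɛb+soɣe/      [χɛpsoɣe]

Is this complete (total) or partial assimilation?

Comparing underlying and surface forms, /ð/ → [θ] is the alternation; the neighbouring /k/ is constant.
/ð/ is voiced while /k/ is voiceless; the output [θ] is voiceless, matching the trigger — so the feature that spreads is voicing.
Place and manner are unchanged, so the assimilation is partial, not total.
The same holds elsewhere in the data: /ʈ/ → [ɖ] before /ð/ (voiceless → voiced, matching voiced); /b/ → [p] before /s/ (voiced → voiceless, matching voiceless) — only voicing changes, and always toward the following segment.

partial assimilation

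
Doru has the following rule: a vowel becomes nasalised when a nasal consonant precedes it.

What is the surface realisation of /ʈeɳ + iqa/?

The vowel /i/ is adjacent to the preceding nasal /ɳ/, so it acquires [+nasal] and surfaces as [ĩ].

[ʈeɳĩqa]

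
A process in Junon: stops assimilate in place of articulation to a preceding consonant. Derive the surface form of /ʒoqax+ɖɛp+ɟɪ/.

[ʒoqaxgɛpbɪ]

/ɖ/ is a voiced retroflex stop. The preceding trigger /x/ is velar, so /ɖ/ must become velar as well.
The voiced velar stop is [g], so /ɖ/ → [g].
The same rule applies at the second boundary: /ɟ/ → [b] next to /p/.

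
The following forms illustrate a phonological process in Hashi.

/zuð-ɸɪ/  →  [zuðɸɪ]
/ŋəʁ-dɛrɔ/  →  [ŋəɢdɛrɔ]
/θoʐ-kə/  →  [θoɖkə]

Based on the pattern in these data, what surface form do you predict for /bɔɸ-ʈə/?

[bɔpʈə]

The data show regressive manner assimilation: /ʁ/ → [ɢ] before /d/; /ʐ/ → [ɖ] before /k/. In each pair only manner changes, matching the following consonant, while place and voice stay constant.
Nothing changes in [zuðɸɪ]: there the adjacent consonants already agree in manner (/ð/ and /ɸ/ are both fricatives), so this form is consistent with the same rule.
/ɸ/ is a voiceless bilabial fricative. The following trigger /ʈ/ is a stop, so /ɸ/ must become a stop as well.
The voiceless bilabial stop is [p], so /ɸ/ → [p].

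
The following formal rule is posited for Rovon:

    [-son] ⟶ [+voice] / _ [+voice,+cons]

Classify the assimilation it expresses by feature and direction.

regressive voicing assimilation

The structural change is [+voice], and the conditioning segment [+voice,+cons] (a voiced consonant) is itself voiced, so the target comes to share the voicing of its neighbour — voicing assimilation.
The conditioning segment sits to the right of the focus bar, meaning the trigger follows the segment that changes — regressive assimilation.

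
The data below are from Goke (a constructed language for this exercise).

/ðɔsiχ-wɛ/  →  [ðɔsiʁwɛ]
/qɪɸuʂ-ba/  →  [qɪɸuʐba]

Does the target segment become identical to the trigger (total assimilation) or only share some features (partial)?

partial assimilation

The segment that alternates is /χ/, which surfaces as [ʁ] when adjacent to /w/.
/χ/ is voiceless while /w/ is voiced; the output [ʁ] is voiced, matching the trigger — so the feature that spreads is voicing.
Place and manner are unchanged, so the assimilation is partial, not total.
The other alternating form patterns the same way: /ʂ/ → [ʐ] before /b/ (voiceless → voiced, matching voiced) — only voicing changes, and always toward the following segment.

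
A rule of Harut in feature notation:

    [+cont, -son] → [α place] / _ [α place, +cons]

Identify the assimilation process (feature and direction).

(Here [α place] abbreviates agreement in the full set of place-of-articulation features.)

The shared variable α links the value of the place features (abbreviated [place]) on the target to the same value on the neighbouring segment, so place is the feature that assimilates.
Since the environment is written after the underscore, the trigger follows the target; the direction is regressive.

regressive place assimilation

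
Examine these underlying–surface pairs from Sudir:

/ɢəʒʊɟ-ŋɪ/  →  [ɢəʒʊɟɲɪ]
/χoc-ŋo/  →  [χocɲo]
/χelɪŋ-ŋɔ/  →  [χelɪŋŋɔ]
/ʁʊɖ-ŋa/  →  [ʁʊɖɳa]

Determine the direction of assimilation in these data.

The segment that alternates is /ŋ/, which surfaces as [ɲ] when adjacent to /ɟ/.
The change velar → palatal matches the place of the preceding /ɟ/, identifying this as place assimilation.
The same holds elsewhere in the data: /ŋ/ → [ɲ] after /c/ (velar → palatal, matching palatal); /ŋ/ → [ɳ] after /ɖ/ (velar → retroflex, matching retroflex) — only place changes, and always toward the preceding segment.
Nothing changes in [χelɪŋŋɔ]: there the adjacent consonants already agree in place (/ŋ/ and /ŋ/ are both velar), so this form is consistent with the same rule.
The trigger is the preceding segment, so the direction is progressive (perseverative).

progressive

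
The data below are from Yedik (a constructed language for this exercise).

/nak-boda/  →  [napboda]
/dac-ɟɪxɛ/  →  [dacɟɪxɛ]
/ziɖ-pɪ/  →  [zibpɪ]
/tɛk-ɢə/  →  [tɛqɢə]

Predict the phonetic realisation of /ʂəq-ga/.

[ʂəkga]

The data show regressive place assimilation: /k/ → [p] before /b/; /ɖ/ → [b] before /p/; /k/ → [q] before /ɢ/. In each pair only place changes, matching the following consonant, while manner and voice stay constant.
No alternation appears in [dacɟɪxɛ]: there the adjacent consonants already agree in place (/c/ and /ɟ/ are both palatal), so this form is consistent with the same rule.
/q/ is a voiceless uvular stop. The following trigger /g/ is velar, so /q/ must become velar as well.
A voiceless velar stop is [k], so the surface segment is [k].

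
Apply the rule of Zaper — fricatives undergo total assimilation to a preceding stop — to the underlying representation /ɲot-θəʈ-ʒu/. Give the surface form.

/θ/ is the segment targeted by the rule; it sits immediately after /t/, so it assimilates completely and surfaces as [t].
At the second juncture, /ʒ/ likewise becomes [ʈ] adjacent to /ʈ/.

[ɲottəʈʈu]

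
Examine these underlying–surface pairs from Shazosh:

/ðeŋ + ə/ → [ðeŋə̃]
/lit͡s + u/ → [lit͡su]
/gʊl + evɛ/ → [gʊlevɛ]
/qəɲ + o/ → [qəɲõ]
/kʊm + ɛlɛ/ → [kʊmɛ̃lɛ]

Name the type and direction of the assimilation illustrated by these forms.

progressive nasality assimilation (vowel nasalisation)

The vowel /ə/ surfaces as nasalised [ə̃] next to the preceding nasal /ŋ/ — it has acquired the [+nasal] feature of its neighbour.
The other forms show the same pattern: /o/ → [õ] after /ɲ/; /ɛ/ → [ɛ̃] after /m/ — each time a vowel is nasalised next to a preceding nasal.
No change occurs in [lit͡su], [gʊlevɛ] because the vowel at the boundary is adjacent to an oral consonant, not a nasal (/u/ next to /t͡s/; /e/ next to /l/).
Because the conditioning nasal is to the left of the vowel that changes, the process is progressive (perseverative).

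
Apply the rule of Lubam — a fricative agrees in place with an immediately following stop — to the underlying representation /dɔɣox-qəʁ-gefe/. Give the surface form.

/x/ is a voiceless velar fricative. The following trigger /q/ is uvular, so /x/ must become uvular as well.
The voiceless uvular fricative is [χ], so /x/ → [χ].
The same rule applies at the second boundary: /ʁ/ → [ɣ] next to /g/.

[dɔɣoχqəɣgefe]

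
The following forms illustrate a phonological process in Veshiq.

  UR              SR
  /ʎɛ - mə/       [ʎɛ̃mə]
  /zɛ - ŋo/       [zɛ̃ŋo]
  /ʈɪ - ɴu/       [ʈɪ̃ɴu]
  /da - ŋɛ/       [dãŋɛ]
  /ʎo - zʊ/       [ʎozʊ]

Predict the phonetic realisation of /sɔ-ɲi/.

The data show regressive nasality assimilation (vowel nasalisation): /ɛ/ → [ɛ̃] before /m/; /ɛ/ → [ɛ̃] before /ŋ/; /ɪ/ → [ɪ̃] before /ɴ/; /a/ → [ã] before /ŋ/ — a vowel is nasalised by an immediately following nasal consonant.
No change occurs in [ʎozʊ] because the vowel at the boundary is adjacent to an oral consonant, not a nasal (/o/ next to /z/).
/ɔ/ sits next to the nasal /ɲ/ and is therefore nasalised to [ɔ̃].

[sɔ̃ɲi]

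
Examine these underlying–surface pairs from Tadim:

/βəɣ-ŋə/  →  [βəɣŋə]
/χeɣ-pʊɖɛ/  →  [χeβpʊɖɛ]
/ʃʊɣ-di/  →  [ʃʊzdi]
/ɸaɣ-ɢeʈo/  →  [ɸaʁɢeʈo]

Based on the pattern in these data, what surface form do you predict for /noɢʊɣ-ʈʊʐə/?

[noɢʊʐʈʊʐə]

The data show regressive place assimilation: /ɣ/ → [β] before /p/; /ɣ/ → [z] before /d/; /ɣ/ → [ʁ] before /ɢ/. In each pair only place changes, matching the following consonant, while manner and voice stay constant.
Nothing changes in [βəɣŋə]: there the adjacent consonants already agree in place (/ɣ/ and /ŋ/ are both velar), so this form is consistent with the same rule.
The rule targets /ɣ/ (voiced velar fricative), which sits before the trigger /ʈ/ (retroflex).
A voiced retroflex fricative is [ʐ], so the surface segment is [ʐ].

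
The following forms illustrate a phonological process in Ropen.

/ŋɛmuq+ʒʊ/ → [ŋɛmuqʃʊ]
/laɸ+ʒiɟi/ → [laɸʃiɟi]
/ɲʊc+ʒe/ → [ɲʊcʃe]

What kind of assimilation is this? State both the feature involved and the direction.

progressive voicing assimilation

The segment that alternates is /ʒ/, which surfaces as [ʃ] when adjacent to /q/.
The change voiced → voiceless matches the voicing of the preceding /q/, identifying this as voicing assimilation.
Place and manner are unchanged, so the assimilation is partial, not total.
The other alternating forms pattern the same way: /ʒ/ → [ʃ] after /ɸ/ (voiced → voiceless, matching voiceless); /ʒ/ → [ʃ] after /c/ (voiced → voiceless, matching voiceless) — only voicing changes, and always toward the preceding segment.
Since the segment that changes follows the conditioning segment, the assimilation is progressive.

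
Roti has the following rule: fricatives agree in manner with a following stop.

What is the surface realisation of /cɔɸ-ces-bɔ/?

[cɔpcetbɔ]

The rule targets /ɸ/ (voiceless bilabial fricative), which sits before the trigger /c/ (stop).
Changing only its manner to stop gives [p] — the voiceless bilabial stop.
At the second juncture, /s/ likewise becomes [t] adjacent to /b/.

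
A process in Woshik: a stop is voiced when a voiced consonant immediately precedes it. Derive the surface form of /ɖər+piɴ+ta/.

[ɖərbiɴda]

The rule targets /p/ (voiceless bilabial stop), which sits after the trigger /r/ (voiced).
Changing only its voicing to voiced gives [b] — the voiced bilabial stop.
The same rule applies at the second boundary: /t/ → [d] next to /ɴ/.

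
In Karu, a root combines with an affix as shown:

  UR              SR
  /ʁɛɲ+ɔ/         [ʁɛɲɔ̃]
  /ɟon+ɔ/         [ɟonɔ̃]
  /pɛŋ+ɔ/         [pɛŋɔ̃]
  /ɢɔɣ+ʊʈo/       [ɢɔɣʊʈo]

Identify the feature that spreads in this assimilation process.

nasality

The vowel /ɔ/ surfaces as nasalised [ɔ̃] next to the preceding nasal /ɲ/ — it has acquired the [+nasal] feature of its neighbour.
Likewise in the remaining data: /ɔ/ → [ɔ̃] after /n/; /ɔ/ → [ɔ̃] after /ŋ/ — each time a vowel is nasalised next to a preceding nasal.
No change occurs in [ɢɔɣʊʈo] because the vowel at the boundary is adjacent to an oral consonant, not a nasal (/ʊ/ next to /ɣ/).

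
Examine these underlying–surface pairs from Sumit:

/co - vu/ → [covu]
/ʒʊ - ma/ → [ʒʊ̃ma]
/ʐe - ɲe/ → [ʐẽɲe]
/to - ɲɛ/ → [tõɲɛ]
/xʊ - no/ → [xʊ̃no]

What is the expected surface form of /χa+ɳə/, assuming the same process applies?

[χãɳə]

The data show regressive nasality assimilation (vowel nasalisation): /ʊ/ → [ʊ̃] before /m/; /e/ → [ẽ] before /ɲ/; /o/ → [õ] before /ɲ/; /ʊ/ → [ʊ̃] before /n/ — a vowel is nasalised by an immediately following nasal consonant.
No change occurs in [covu] because the vowel at the boundary is adjacent to an oral consonant, not a nasal (/o/ next to /v/).
/a/ sits next to the nasal /ɳ/ and is therefore nasalised to [ã].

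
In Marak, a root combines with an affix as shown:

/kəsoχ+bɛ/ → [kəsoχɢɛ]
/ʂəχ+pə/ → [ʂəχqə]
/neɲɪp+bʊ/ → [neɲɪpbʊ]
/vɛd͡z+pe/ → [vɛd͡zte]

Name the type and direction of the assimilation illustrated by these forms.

progressive place assimilation

Comparing underlying and surface forms, /b/ → [ɢ] is the alternation; the neighbouring /χ/ is constant.
/b/ is bilabial while /χ/ is uvular; the output [ɢ] is uvular, matching the trigger — so the feature that spreads is place.
Manner and voice are unchanged, so the assimilation is partial, not total.
The other alternating forms pattern the same way: /p/ → [q] after /χ/ (bilabial → uvular, matching uvular); /p/ → [t] after /d͡z/ (bilabial → alveolar, matching alveolar) — only place changes, and always toward the preceding segment.
Nothing changes in [neɲɪpbʊ]: there the adjacent consonants already agree in place (/b/ and /p/ are both bilabial), so this form is consistent with the same rule.
Since the segment that changes follows the conditioning segment, the assimilation is progressive.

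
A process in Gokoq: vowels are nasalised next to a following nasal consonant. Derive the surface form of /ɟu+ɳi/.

[ɟũɳi]

The vowel /u/ is adjacent to the following nasal /ɳ/, so it acquires [+nasal] and surfaces as [ũ].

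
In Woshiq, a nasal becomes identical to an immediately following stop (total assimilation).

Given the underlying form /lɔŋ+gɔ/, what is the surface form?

[lɔggɔ]

/ŋ/ is the segment targeted by the rule; it sits immediately before /g/, so it assimilates completely and surfaces as [g].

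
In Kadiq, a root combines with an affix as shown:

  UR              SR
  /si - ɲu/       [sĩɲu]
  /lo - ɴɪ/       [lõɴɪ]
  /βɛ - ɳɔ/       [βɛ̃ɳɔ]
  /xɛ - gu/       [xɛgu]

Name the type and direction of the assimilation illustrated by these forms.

The vowel /i/ surfaces as nasalised [ĩ] next to the following nasal /ɲ/ — it has acquired the [+nasal] feature of its neighbour.
Likewise in the remaining data: /o/ → [õ] before /ɴ/; /ɛ/ → [ɛ̃] before /ɳ/ — each time a vowel is nasalised next to a following nasal.
No change occurs in [xɛgu] because the vowel at the boundary is adjacent to an oral consonant, not a nasal (/ɛ/ next to /g/).
Because the conditioning nasal is to the right of the vowel that changes, the process is regressive (anticipatory).

regressive nasality assimilation (vowel nasalisation)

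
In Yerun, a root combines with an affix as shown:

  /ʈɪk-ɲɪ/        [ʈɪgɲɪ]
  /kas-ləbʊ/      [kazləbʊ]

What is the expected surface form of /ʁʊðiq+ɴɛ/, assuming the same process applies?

The data show regressive voicing assimilation: /k/ → [g] before /ɲ/; /s/ → [z] before /l/. In each pair only voicing changes, matching the following consonant, while place and manner stay constant.
/q/ is a voiceless uvular stop. The following trigger /ɴ/ is voiced, so /q/ must become voiced as well.
A voiced uvular stop is [ɢ], so the surface segment is [ɢ].

[ʁʊðiɢɴɛ]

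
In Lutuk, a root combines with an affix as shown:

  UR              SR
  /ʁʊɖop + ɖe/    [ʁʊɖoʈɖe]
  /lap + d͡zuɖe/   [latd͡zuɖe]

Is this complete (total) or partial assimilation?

partial assimilation

The segment that alternates is /p/, which surfaces as [ʈ] when adjacent to /ɖ/.
The change bilabial → retroflex matches the place of the following /ɖ/, identifying this as place assimilation.
Manner and voice are unchanged, so the assimilation is partial, not total.
The other alternating form patterns the same way: /p/ → [t] before /d͡z/ (bilabial → alveolar, matching alveolar) — only place changes, and always toward the following segment.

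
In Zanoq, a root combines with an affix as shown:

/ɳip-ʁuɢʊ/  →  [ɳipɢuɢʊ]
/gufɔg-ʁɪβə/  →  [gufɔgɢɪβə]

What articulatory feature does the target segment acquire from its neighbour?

manner

Comparing underlying and surface forms, /ʁ/ → [ɢ] is the alternation; the neighbouring /p/ is constant.
The change fricative → stop matches the manner of the preceding /p/, identifying this as manner assimilation.
The same holds elsewhere in the data: /ʁ/ → [ɢ] after /g/ (fricative → stop, matching a stop) — only manner changes, and always toward the preceding segment.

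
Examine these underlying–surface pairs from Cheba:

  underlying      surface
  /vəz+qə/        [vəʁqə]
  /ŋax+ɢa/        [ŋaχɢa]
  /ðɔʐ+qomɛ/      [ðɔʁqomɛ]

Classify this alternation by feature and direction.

regressive place assimilation

The segment that alternates is /z/, which surfaces as [ʁ] when adjacent to /q/.
/z/ is alveolar while /q/ is uvular; the output [ʁ] is uvular, matching the trigger — so the feature that spreads is place.
Manner and voice are unchanged, so the assimilation is partial, not total.
Checking the remaining alternations: /x/ → [χ] before /ɢ/ (velar → uvular, matching uvular); /ʐ/ → [ʁ] before /q/ (retroflex → uvular, matching uvular) — only place changes, and always toward the following segment.
Since the segment that changes precedes the conditioning segment, the assimilation is regressive.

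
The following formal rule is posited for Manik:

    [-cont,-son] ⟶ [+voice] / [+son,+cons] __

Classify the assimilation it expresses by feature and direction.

progressive voicing assimilation

The target ([-cont,-son], stops) acquires [+voice] next to a sonorant consonant ([+son,+cons]) — it takes on the voicing of its neighbour, so the feature that spreads is voicing.
The conditioning segment sits to the left of the focus bar, meaning the trigger precedes the segment that changes — progressive assimilation.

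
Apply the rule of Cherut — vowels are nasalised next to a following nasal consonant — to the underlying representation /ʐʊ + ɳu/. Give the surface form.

/ʊ/ sits next to the nasal /ɳ/ and is therefore nasalised to [ʊ̃].

[ʐʊ̃ɳu]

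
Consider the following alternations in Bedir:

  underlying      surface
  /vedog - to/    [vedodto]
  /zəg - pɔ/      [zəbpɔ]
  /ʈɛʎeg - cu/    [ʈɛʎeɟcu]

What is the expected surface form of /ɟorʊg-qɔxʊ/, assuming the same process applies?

The data show regressive place assimilation: /g/ → [d] before /t/; /g/ → [b] before /p/; /g/ → [ɟ] before /c/. In each pair only place changes, matching the following consonant, while manner and voice stay constant.
The rule targets /g/ (voiced velar stop), which sits before the trigger /q/ (uvular).
The voiced uvular stop is [ɢ], so /g/ → [ɢ].

[ɟorʊɢqɔxʊ]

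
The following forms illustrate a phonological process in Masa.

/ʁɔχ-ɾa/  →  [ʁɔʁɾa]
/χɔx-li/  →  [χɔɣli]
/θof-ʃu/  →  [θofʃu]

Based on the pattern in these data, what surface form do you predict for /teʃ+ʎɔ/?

The data show regressive voicing assimilation: /χ/ → [ʁ] before /ɾ/; /x/ → [ɣ] before /l/. In each pair only voicing changes, matching the following consonant, while place and manner stay constant.
Nothing changes in [θofʃu]: there the adjacent consonants already agree in voicing (/f/ and /ʃ/ are both voiceless), so this form is consistent with the same rule.
The rule targets /ʃ/ (voiceless postalveolar fricative), which sits before the trigger /ʎ/ (voiced).
A voiced postalveolar fricative is [ʒ], so the surface segment is [ʒ].

[teʒʎɔ]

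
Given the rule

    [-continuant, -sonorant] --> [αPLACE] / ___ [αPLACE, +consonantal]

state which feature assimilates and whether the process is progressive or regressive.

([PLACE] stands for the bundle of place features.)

The rule copies the place features (abbreviated [PLACE]) from the environment onto the target, so the assimilating feature is place.
The conditioning segment sits to the right of the focus bar, meaning the trigger follows the segment that changes — regressive assimilation.

regressive place assimilation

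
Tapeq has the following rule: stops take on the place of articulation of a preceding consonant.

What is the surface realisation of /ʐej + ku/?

The rule targets /k/ (voiceless velar stop), which sits after the trigger /j/ (palatal).
A voiceless palatal stop is [c], so the surface segment is [c].

[ʐejcu]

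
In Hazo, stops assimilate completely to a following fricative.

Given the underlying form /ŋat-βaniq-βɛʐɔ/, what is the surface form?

/t/ is the segment targeted by the rule; it sits immediately before /β/, so it assimilates completely and surfaces as [β].
At the second juncture, /q/ likewise becomes [β] adjacent to /β/.

[ŋaββaniββɛʐɔ]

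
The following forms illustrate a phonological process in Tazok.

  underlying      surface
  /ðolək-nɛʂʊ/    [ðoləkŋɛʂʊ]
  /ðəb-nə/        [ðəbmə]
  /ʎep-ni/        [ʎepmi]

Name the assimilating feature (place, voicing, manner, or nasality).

place

Comparing underlying and surface forms, /n/ → [ŋ] is the alternation; the neighbouring /k/ is constant.
The change alveolar → velar matches the place of the preceding /k/, identifying this as place assimilation.
Checking the remaining alternations: /n/ → [m] after /b/ (alveolar → bilabial, matching bilabial); /n/ → [m] after /p/ (alveolar → bilabial, matching bilabial) — only place changes, and always toward the preceding segment.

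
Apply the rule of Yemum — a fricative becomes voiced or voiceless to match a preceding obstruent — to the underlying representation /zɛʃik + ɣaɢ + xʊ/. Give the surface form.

/ɣ/ is a voiced velar fricative. The preceding trigger /k/ is voiceless, so /ɣ/ must become voiceless as well.
Changing only its voicing to voiceless gives [x] — the voiceless velar fricative.
The same rule applies at the second boundary: /x/ → [ɣ] next to /ɢ/.

[zɛʃikxaɢɣʊ]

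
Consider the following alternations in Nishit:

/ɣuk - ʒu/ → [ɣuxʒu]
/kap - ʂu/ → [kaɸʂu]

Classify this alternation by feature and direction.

regressive manner assimilation

Underlying /k/ is realised as [x] next to /ʒ/; /ʒ/ itself does not change.
/k/ is a stop while /ʒ/ is a fricative; the output [x] is a fricative, matching the trigger — so the feature that spreads is manner.
Place and voice are unchanged, so the assimilation is partial, not total.
The other alternating form patterns the same way: /p/ → [ɸ] before /ʂ/ (stop → fricative, matching a fricative) — only manner changes, and always toward the following segment.
The trigger is the following segment, so the direction is regressive (anticipatory).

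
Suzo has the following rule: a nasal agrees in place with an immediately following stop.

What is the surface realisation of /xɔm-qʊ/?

[xɔɴqʊ]

The rule targets /m/ (voiced bilabial nasal), which sits before the trigger /q/ (uvular).
The voiced uvular nasal is [ɴ], so /m/ → [ɴ].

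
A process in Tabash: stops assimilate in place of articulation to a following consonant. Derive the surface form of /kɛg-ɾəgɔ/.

/g/ is a voiced velar stop. The following trigger /ɾ/ is alveolar, so /g/ must become alveolar as well.
Changing only its place to alveolar gives [d] — the voiced alveolar stop.

[kɛdɾəgɔ]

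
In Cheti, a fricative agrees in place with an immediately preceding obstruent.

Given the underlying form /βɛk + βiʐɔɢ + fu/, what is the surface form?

[βɛkɣiʐɔɢχu]

/β/ is a voiced bilabial fricative. The preceding trigger /k/ is velar, so /β/ must become velar as well.
A voiced velar fricative is [ɣ], so the surface segment is [ɣ].
The same rule applies at the second boundary: /f/ → [χ] next to /ɢ/.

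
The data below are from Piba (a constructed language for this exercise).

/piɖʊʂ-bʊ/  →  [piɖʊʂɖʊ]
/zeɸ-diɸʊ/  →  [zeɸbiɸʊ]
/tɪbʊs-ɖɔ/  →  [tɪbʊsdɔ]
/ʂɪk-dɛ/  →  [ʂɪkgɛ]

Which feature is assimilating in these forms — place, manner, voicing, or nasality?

place

Underlying /b/ is realised as [ɖ] next to /ʂ/; /ʂ/ itself does not change.
/b/ is bilabial while /ʂ/ is retroflex; the output [ɖ] is retroflex, matching the trigger — so the feature that spreads is place.
The other alternating forms pattern the same way: /d/ → [b] after /ɸ/ (alveolar → bilabial, matching bilabial); /ɖ/ → [d] after /s/ (retroflex → alveolar, matching alveolar); /d/ → [g] after /k/ (alveolar → velar, matching velar) — only place changes, and always toward the preceding segment.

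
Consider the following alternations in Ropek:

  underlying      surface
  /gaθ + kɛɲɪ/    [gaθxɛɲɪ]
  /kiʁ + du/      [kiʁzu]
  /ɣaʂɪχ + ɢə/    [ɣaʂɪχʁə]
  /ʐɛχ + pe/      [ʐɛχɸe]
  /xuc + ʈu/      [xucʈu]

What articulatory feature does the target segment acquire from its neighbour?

The segment that alternates is /k/, which surfaces as [x] when adjacent to /θ/.
/k/ is a stop while /θ/ is a fricative; the output [x] is a fricative, matching the trigger — so the feature that spreads is manner.
The other alternating forms pattern the same way: /d/ → [z] after /ʁ/ (stop → fricative, matching a fricative); /ɢ/ → [ʁ] after /χ/ (stop → fricative, matching a fricative); /p/ → [ɸ] after /χ/ (stop → fricative, matching a fricative) — only manner changes, and always toward the preceding segment.
Nothing changes in [xucʈu]: there the adjacent consonants already agree in manner (/ʈ/ and /c/ are both stops), so this form is consistent with the same rule.

manner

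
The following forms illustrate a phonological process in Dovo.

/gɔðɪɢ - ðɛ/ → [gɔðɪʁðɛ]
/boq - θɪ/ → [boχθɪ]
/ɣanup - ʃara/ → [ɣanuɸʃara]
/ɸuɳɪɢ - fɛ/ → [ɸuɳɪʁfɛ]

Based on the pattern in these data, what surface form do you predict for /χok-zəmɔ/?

The data show regressive manner assimilation: /ɢ/ → [ʁ] before /ð/; /q/ → [χ] before /θ/; /p/ → [ɸ] before /ʃ/; /ɢ/ → [ʁ] before /f/. In each pair only manner changes, matching the following consonant, while place and voice stay constant.
The rule targets /k/ (voiceless velar stop), which sits before the trigger /z/ (fricative).
Changing only its manner to fricative gives [x] — the voiceless velar fricative.

[χoxzəmɔ]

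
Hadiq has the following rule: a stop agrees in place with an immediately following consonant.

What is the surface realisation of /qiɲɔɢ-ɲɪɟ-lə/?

[qiɲɔɟɲɪdlə]

/ɢ/ is a voiced uvular stop. The following trigger /ɲ/ is palatal, so /ɢ/ must become palatal as well.
Changing only its place to palatal gives [ɟ] — the voiced palatal stop.
At the second juncture, /ɟ/ likewise becomes [d] adjacent to /l/.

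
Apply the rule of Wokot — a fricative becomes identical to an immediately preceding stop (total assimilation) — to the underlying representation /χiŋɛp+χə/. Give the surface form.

[χiŋɛppə]

/χ/ is the segment targeted by the rule; it sits immediately after /p/, so it assimilates completely and surfaces as [p].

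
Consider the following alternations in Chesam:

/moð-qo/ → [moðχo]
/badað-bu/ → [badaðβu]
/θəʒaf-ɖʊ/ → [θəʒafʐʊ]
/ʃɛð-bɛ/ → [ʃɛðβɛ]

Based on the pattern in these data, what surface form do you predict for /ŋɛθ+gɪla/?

The data show progressive manner assimilation: /q/ → [χ] after /ð/; /b/ → [β] after /ð/; /ɖ/ → [ʐ] after /f/. In each pair only manner changes, matching the preceding consonant, while place and voice stay constant.
The rule targets /g/ (voiced velar stop), which sits after the trigger /θ/ (fricative).
A voiced velar fricative is [ɣ], so the surface segment is [ɣ].

[ŋɛθɣɪla]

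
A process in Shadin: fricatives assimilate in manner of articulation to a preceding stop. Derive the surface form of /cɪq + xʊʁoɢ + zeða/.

[cɪqkʊʁoɢdeða]

The rule targets /x/ (voiceless velar fricative), which sits after the trigger /q/ (stop).
A voiceless velar stop is [k], so the surface segment is [k].
At the second juncture, /z/ likewise becomes [d] adjacent to /ɢ/.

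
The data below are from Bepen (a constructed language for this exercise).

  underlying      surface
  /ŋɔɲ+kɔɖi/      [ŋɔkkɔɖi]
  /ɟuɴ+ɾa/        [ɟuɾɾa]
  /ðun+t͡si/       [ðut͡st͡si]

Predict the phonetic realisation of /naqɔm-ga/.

The data show regressive total assimilation (/ɲ/ → [k] before /k/; /ɴ/ → [ɾ] before /ɾ/; /n/ → [t͡s] before /t͡s/): in every case the target segment becomes identical to its following neighbour, copying more than a single feature.
/m/ is the segment targeted by the rule; it sits immediately before /g/, so it assimilates completely and surfaces as [g].

[naqɔgga]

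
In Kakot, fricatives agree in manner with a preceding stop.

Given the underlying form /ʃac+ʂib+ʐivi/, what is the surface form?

[ʃacʈibɖivi]

The rule targets /ʂ/ (voiceless retroflex fricative), which sits after the trigger /c/ (stop).
Changing only its manner to stop gives [ʈ] — the voiceless retroflex stop.
The same rule applies at the second boundary: /ʐ/ → [ɖ] next to /b/.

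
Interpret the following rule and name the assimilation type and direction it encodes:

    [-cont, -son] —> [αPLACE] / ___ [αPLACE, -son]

The shared variable α links the value of the place features (abbreviated [PLACE]) on the target to the same value on the neighbouring segment, so place is the feature that assimilates.
The conditioning segment sits to the right of the focus bar, meaning the trigger follows the segment that changes — regressive assimilation.

regressive place assimilation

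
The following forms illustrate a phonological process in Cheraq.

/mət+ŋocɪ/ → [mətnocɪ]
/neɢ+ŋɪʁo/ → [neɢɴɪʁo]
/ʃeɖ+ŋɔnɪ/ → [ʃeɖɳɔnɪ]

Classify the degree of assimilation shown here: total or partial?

partial assimilation

Underlying /ŋ/ is realised as [n] next to /t/; /t/ itself does not change.
The change velar → alveolar matches the place of the preceding /t/, identifying this as place assimilation.
Manner and voice are unchanged, so the assimilation is partial, not total.
The other alternating forms pattern the same way: /ŋ/ → [ɴ] after /ɢ/ (velar → uvular, matching uvular); /ŋ/ → [ɳ] after /ɖ/ (velar → retroflex, matching retroflex) — only place changes, and always toward the preceding segment.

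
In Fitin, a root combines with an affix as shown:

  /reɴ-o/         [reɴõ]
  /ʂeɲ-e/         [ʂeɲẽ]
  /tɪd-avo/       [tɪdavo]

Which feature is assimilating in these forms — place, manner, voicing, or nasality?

nasality

The vowel /o/ surfaces as nasalised [õ] next to the preceding nasal /ɴ/ — it has acquired the [+nasal] feature of its neighbour.
Likewise in the remaining data: /e/ → [ẽ] after /ɲ/ — each time a vowel is nasalised next to a preceding nasal.
No change occurs in [tɪdavo] because the vowel at the boundary is adjacent to an oral consonant, not a nasal (/a/ next to /d/).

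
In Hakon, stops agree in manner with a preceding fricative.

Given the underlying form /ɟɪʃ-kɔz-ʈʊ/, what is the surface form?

[ɟɪʃxɔzʂʊ]

The rule targets /k/ (voiceless velar stop), which sits after the trigger /ʃ/ (fricative).
Changing only its manner to fricative gives [x] — the voiceless velar fricative.
The same rule applies at the second boundary: /ʈ/ → [ʂ] next to /z/.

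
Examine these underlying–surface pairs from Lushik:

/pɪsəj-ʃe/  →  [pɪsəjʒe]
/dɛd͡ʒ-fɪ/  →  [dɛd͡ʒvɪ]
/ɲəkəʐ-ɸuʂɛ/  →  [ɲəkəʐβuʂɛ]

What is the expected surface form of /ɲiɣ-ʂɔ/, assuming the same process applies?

The data show progressive voicing assimilation: /ʃ/ → [ʒ] after /j/; /f/ → [v] after /d͡ʒ/; /ɸ/ → [β] after /ʐ/. In each pair only voicing changes, matching the preceding consonant, while place and manner stay constant.
/ʂ/ is a voiceless retroflex fricative. The preceding trigger /ɣ/ is voiced, so /ʂ/ must become voiced as well.
A voiced retroflex fricative is [ʐ], so the surface segment is [ʐ].

[ɲiɣʐɔ]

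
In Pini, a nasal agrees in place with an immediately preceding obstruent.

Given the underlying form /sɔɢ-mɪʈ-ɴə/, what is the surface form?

The rule targets /m/ (voiced bilabial nasal), which sits after the trigger /ɢ/ (uvular).
The voiced uvular nasal is [ɴ], so /m/ → [ɴ].
At the second juncture, /ɴ/ likewise becomes [ɳ] adjacent to /ʈ/.

[sɔɢɴɪʈɳə]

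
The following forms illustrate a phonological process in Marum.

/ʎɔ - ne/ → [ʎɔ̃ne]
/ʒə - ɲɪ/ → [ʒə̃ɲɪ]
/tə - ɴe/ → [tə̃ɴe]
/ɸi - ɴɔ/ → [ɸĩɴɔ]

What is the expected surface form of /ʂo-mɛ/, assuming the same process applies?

[ʂõmɛ]

The data show regressive nasality assimilation (vowel nasalisation): /ɔ/ → [ɔ̃] before /n/; /ə/ → [ə̃] before /ɲ/; /ə/ → [ə̃] before /ɴ/; /i/ → [ĩ] before /ɴ/ — a vowel is nasalised by an immediately following nasal consonant.
/o/ sits next to the nasal /m/ and is therefore nasalised to [õ].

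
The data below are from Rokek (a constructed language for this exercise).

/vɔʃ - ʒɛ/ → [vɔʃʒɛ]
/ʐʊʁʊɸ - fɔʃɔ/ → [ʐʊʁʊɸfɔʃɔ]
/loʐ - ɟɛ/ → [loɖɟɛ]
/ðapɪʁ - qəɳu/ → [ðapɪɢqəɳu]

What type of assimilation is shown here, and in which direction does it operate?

Comparing underlying and surface forms, /ʐ/ → [ɖ] is the alternation; the neighbouring /ɟ/ is constant.
The change fricative → stop matches the manner of the following /ɟ/, identifying this as manner assimilation.
Place and voice are unchanged, so the assimilation is partial, not total.
The other alternating form patterns the same way: /ʁ/ → [ɢ] before /q/ (fricative → stop, matching a stop) — only manner changes, and always toward the following segment.
Nothing changes in [vɔʃʒɛ], [ʐʊʁʊɸfɔʃɔ]: there the adjacent consonants already agree in manner (/ʃ/ and /ʒ/ are both fricatives; /ɸ/ and /f/ are both fricatives), so these forms are consistent with the same rule.
Since the segment that changes precedes the conditioning segment, the assimilation is regressive.

regressive manner assimilation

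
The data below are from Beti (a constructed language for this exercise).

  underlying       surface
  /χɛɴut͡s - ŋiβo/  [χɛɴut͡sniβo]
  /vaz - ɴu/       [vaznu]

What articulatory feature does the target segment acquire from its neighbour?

place

The segment that alternates is /ŋ/, which surfaces as [n] when adjacent to /t͡s/.
The change velar → alveolar matches the place of the preceding /t͡s/, identifying this as place assimilation.
The other alternating form patterns the same way: /ɴ/ → [n] after /z/ (uvular → alveolar, matching alveolar) — only place changes, and always toward the preceding segment.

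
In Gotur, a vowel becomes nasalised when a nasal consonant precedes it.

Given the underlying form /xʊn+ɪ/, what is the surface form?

The vowel /ɪ/ is adjacent to the preceding nasal /n/, so it acquires [+nasal] and surfaces as [ɪ̃].

[xʊnɪ̃]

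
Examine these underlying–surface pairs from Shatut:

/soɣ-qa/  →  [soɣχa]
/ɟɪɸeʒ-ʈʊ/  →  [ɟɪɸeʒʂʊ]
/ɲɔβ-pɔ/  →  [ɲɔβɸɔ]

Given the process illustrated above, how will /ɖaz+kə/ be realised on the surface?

The data show progressive manner assimilation: /q/ → [χ] after /ɣ/; /ʈ/ → [ʂ] after /ʒ/; /p/ → [ɸ] after /β/. In each pair only manner changes, matching the preceding consonant, while place and voice stay constant.
The rule targets /k/ (voiceless velar stop), which sits after the trigger /z/ (fricative).
A voiceless velar fricative is [x], so the surface segment is [x].

[ɖazxə]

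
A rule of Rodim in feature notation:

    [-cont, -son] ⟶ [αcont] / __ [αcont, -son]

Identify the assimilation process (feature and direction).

The rule copies [cont] (continuancy) from the environment onto the target stops; since [±cont] encodes the stop/fricative manner contrast, the assimilating dimension is manner.
Since the environment is written after the underscore, the trigger follows the target; the direction is regressive.

regressive manner assimilation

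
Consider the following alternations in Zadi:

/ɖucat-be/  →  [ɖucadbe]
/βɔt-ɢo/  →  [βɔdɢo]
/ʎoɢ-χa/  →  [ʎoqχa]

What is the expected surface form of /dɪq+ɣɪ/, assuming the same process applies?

[dɪɢɣɪ]

The data show regressive voicing assimilation: /t/ → [d] before /b/; /t/ → [d] before /ɢ/; /ɢ/ → [q] before /χ/. In each pair only voicing changes, matching the following consonant, while place and manner stay constant.
/q/ is a voiceless uvular stop. The following trigger /ɣ/ is voiced, so /q/ must become voiced as well.
The voiced uvular stop is [ɢ], so /q/ → [ɢ].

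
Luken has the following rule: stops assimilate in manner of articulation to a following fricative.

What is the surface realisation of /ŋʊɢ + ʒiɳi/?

/ɢ/ is a voiced uvular stop. The following trigger /ʒ/ is a fricative, so /ɢ/ must become a fricative as well.
A voiced uvular fricative is [ʁ], so the surface segment is [ʁ].

[ŋʊʁʒiɳi]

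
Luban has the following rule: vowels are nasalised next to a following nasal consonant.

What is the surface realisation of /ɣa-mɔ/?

/a/ sits next to the nasal /m/ and is therefore nasalised to [ã].

[ɣãmɔ]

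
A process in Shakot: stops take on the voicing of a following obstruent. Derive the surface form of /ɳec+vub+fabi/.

[ɳeɟvupfabi]

/c/ is a voiceless palatal stop. The following trigger /v/ is voiced, so /c/ must become voiced as well.
A voiced palatal stop is [ɟ], so the surface segment is [ɟ].
At the second juncture, /b/ likewise becomes [p] adjacent to /f/.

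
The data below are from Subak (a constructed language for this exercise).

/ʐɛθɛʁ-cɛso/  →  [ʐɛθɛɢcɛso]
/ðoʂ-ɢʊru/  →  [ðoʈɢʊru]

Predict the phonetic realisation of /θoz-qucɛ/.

[θodqucɛ]

The data show regressive manner assimilation: /ʁ/ → [ɢ] before /c/; /ʂ/ → [ʈ] before /ɢ/. In each pair only manner changes, matching the following consonant, while place and voice stay constant.
/z/ is a voiced alveolar fricative. The following trigger /q/ is a stop, so /z/ must become a stop as well.
Changing only its manner to stop gives [d] — the voiced alveolar stop.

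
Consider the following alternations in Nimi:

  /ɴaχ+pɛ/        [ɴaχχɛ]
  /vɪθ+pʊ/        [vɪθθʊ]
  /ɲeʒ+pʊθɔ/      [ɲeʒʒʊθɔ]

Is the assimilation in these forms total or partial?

Underlying /p/ is realised as [χ] next to /χ/; /χ/ itself does not change.
The output [χ] is identical to the trigger /χ/ — every feature (place, manner, voicing) has been copied — so this is total assimilation.
The remaining alternations confirm this: /p/ → [θ] after /θ/; /p/ → [ʒ] after /ʒ/ — in each case the output is a copy of the preceding consonant.

total assimilation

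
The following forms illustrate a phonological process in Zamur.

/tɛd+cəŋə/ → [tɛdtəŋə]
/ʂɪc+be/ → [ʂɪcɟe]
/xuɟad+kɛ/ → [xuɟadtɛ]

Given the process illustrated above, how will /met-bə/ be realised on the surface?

[metdə]

The data show progressive place assimilation: /c/ → [t] after /d/; /b/ → [ɟ] after /c/; /k/ → [t] after /d/. In each pair only place changes, matching the preceding consonant, while manner and voice stay constant.
/b/ is a voiced bilabial stop. The preceding trigger /t/ is alveolar, so /b/ must become alveolar as well.
A voiced alveolar stop is [d], so the surface segment is [d].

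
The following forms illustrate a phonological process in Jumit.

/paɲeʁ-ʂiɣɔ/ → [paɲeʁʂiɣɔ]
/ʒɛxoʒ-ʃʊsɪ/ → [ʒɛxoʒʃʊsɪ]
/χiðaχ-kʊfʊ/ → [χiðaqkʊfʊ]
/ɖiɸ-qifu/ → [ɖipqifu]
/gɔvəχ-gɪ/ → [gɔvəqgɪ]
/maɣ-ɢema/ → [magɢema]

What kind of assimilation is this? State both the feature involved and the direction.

Comparing underlying and surface forms, /χ/ → [q] is the alternation; the neighbouring /k/ is constant.
/χ/ is a fricative while /k/ is a stop; the output [q] is a stop, matching the trigger — so the feature that spreads is manner.
Place and voice are unchanged, so the assimilation is partial, not total.
The other alternating forms pattern the same way: /ɸ/ → [p] before /q/ (fricative → stop, matching a stop); /χ/ → [q] before /g/ (fricative → stop, matching a stop); /ɣ/ → [g] before /ɢ/ (fricative → stop, matching a stop) — only manner changes, and always toward the following segment.
No alternation appears in [paɲeʁʂiɣɔ], [ʒɛxoʒʃʊsɪ]: there the adjacent consonants already agree in manner (/ʁ/ and /ʂ/ are both fricatives; /ʒ/ and /ʃ/ are both fricatives), so these forms are consistent with the same rule.
Since the segment that changes precedes the conditioning segment, the assimilation is regressive.

regressive manner assimilation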